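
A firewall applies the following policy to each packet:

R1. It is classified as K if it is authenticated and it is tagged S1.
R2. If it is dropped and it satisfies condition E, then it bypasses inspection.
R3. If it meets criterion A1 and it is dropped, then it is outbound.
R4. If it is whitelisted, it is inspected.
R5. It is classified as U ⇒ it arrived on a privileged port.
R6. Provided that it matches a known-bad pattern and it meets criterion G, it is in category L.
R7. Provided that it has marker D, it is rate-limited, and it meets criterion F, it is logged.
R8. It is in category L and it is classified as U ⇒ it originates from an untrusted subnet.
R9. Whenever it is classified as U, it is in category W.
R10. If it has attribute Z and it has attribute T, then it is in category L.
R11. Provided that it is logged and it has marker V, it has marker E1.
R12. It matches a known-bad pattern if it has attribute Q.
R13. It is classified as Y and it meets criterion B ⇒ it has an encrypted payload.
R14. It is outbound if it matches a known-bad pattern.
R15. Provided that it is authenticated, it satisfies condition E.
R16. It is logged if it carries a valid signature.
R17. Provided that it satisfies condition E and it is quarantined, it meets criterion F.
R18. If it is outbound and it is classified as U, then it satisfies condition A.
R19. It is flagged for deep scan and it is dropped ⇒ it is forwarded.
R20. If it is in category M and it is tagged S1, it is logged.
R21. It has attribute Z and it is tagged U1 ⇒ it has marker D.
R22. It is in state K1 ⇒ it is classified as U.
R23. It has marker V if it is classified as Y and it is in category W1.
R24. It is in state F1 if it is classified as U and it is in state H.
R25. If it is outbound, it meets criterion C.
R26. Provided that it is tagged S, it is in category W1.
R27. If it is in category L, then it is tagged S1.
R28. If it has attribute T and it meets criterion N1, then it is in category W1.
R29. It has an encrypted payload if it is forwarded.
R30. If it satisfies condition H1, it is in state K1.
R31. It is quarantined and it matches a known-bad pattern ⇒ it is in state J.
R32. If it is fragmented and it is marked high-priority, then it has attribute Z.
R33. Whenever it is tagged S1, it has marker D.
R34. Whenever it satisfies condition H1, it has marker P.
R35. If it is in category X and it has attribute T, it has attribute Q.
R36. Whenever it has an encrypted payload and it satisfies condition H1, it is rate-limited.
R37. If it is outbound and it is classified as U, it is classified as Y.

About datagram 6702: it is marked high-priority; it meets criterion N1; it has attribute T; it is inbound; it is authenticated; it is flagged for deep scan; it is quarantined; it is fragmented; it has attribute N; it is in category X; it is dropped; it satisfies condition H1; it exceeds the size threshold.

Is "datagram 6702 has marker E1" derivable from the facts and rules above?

By R15 (it is authenticated): it satisfies condition E.
By R17 (it satisfies condition E, it is quarantined): it meets criterion F.
By R19 (it is flagged for deep scan, it is dropped): it is forwarded.
By R28 (it has attribute T, it meets criterion N1): it is in category W1.
By R29 (it is forwarded): it has an encrypted payload.
By R30 (it satisfies condition H1): it is in state K1.
By R32 (it is fragmented, it is marked high-priority): it has attribute Z.
By R35 (it is in category X, it has attribute T): it has attribute Q.
By R36 (it has an encrypted payload, it satisfies condition H1): it is rate-limited.
By R10 (it has attribute Z, it has attribute T): it is in category L.
By R12 (it has attribute Q): it matches a known-bad pattern.
By R14 (it matches a known-bad pattern): it is outbound.
By R22 (it is in state K1): it is classified as U.
By R27 (it is in category L): it is tagged S1.
By R33 (it is tagged S1): it has marker D.
By R37 (it is outbound, it is classified as U): it is classified as Y.
By R7 (it has marker D, it is rate-limited, it meets criterion F): it is logged.
By R23 (it is classified as Y, it is in category W1): it has marker V.
By R11 (it is logged, it has marker V): it has marker E1.

Yes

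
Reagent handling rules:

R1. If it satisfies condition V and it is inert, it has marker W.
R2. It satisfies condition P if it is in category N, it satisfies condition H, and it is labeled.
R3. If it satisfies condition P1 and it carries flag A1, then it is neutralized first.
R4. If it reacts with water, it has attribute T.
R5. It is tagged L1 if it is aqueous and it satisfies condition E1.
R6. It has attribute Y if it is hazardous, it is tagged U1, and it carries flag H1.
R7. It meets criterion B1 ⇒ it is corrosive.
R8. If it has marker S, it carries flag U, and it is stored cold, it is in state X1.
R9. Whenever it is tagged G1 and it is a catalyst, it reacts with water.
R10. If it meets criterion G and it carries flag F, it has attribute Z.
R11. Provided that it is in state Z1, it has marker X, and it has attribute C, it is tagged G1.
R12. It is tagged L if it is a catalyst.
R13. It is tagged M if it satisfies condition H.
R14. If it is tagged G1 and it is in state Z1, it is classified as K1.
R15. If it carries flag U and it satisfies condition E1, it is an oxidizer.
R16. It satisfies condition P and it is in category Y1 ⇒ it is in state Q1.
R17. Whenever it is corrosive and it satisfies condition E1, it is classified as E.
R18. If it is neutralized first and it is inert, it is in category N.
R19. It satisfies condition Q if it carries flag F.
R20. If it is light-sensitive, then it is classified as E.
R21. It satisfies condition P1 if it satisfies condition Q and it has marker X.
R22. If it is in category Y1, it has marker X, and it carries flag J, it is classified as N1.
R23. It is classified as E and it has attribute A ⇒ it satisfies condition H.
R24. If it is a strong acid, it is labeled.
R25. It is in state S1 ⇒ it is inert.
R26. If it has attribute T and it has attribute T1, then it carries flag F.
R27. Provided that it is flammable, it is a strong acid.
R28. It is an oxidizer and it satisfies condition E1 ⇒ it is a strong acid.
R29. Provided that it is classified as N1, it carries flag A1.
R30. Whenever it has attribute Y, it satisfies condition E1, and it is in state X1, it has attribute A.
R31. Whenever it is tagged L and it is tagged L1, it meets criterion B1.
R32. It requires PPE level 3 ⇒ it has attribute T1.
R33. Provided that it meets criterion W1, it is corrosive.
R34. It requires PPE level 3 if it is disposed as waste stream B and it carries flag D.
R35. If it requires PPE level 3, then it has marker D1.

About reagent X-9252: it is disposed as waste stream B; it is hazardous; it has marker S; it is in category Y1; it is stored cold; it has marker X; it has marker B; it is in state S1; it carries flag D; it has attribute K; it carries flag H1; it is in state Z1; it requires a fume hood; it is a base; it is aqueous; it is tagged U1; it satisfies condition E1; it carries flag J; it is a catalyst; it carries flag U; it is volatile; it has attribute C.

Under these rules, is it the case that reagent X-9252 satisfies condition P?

Yes

By R5 (it is aqueous, it satisfies condition E1): it is tagged L1.
By R6 (it is hazardous, it is tagged U1, it carries flag H1): it has attribute Y.
By R8 (it has marker S, it carries flag U, it is stored cold): it is in state X1.
By R11 (it is in state Z1, it has marker X, it has attribute C): it is tagged G1.
By R12 (it is a catalyst): it is tagged L.
By R15 (it carries flag U, it satisfies condition E1): it is an oxidizer.
By R22 (it is in category Y1, it has marker X, it carries flag J): it is classified as N1.
By R25 (it is in state S1): it is inert.
By R28 (it is an oxidizer, it satisfies condition E1): it is a strong acid.
By R29 (it is classified as N1): it carries flag A1.
By R30 (it has attribute Y, it satisfies condition E1, it is in state X1): it has attribute A.
By R31 (it is tagged L, it is tagged L1): it meets criterion B1.
By R34 (it is disposed as waste stream B, it carries flag D): it requires PPE level 3.
By R7 (it meets criterion B1): it is corrosive.
By R9 (it is tagged G1, it is a catalyst): it reacts with water.
By R17 (it is corrosive, it satisfies condition E1): it is classified as E.
By R23 (it is classified as E, it has attribute A): it satisfies condition H.
By R24 (it is a strong acid): it is labeled.
By R32 (it requires PPE level 3): it has attribute T1.
By R4 (it reacts with water): it has attribute T.
By R26 (it has attribute T, it has attribute T1): it carries flag F.
By R19 (it carries flag F): it satisfies condition Q.
By R21 (it satisfies condition Q, it has marker X): it satisfies condition P1.
By R3 (it satisfies condition P1, it carries flag A1): it is neutralized first.
By R18 (it is neutralized first, it is inert): it is in category N.
By R2 (it is in category N, it satisfies condition H, it is labeled): it satisfies condition P.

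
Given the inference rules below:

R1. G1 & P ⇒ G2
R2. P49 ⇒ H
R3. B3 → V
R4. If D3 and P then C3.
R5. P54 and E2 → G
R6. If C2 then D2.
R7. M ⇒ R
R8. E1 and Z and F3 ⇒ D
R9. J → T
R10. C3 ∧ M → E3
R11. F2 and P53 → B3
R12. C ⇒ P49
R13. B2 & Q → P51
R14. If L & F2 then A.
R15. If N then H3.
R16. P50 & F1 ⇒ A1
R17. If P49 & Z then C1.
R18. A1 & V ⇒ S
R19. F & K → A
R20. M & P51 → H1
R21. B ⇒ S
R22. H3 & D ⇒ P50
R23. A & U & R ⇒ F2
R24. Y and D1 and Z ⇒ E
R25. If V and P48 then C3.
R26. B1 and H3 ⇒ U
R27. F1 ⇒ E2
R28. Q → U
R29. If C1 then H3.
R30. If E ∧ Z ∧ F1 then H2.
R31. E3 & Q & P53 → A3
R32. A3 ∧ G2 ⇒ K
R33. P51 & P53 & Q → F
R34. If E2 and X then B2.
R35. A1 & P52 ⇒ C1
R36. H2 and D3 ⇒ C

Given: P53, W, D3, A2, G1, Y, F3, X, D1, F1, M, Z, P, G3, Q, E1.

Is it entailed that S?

G2  (by R1: G1, P)
C3  (by R4: D3, P)
R  (by R7: M)
D  (by R8: E1, Z, F3)
E3  (by R10: C3, M)
E  (by R24: Y, D1, Z)
E2  (by R27: F1)
U  (by R28: Q)
H2  (by R30: E, Z, F1)
A3  (by R31: E3, Q, P53)
K  (by R32: A3, G2)
B2  (by R34: E2, X)
C  (by R36: H2, D3)
P49  (by R12: C)
P51  (by R13: B2, Q)
C1  (by R17: P49, Z)
H3  (by R29: C1)
F  (by R33: P51, P53, Q)
A  (by R19: F, K)
P50  (by R22: H3, D)
F2  (by R23: A, U, R)
B3  (by R11: F2, P53)
A1  (by R16: P50, F1)
V  (by R3: B3)
S  (by R18: A1, V)

Yes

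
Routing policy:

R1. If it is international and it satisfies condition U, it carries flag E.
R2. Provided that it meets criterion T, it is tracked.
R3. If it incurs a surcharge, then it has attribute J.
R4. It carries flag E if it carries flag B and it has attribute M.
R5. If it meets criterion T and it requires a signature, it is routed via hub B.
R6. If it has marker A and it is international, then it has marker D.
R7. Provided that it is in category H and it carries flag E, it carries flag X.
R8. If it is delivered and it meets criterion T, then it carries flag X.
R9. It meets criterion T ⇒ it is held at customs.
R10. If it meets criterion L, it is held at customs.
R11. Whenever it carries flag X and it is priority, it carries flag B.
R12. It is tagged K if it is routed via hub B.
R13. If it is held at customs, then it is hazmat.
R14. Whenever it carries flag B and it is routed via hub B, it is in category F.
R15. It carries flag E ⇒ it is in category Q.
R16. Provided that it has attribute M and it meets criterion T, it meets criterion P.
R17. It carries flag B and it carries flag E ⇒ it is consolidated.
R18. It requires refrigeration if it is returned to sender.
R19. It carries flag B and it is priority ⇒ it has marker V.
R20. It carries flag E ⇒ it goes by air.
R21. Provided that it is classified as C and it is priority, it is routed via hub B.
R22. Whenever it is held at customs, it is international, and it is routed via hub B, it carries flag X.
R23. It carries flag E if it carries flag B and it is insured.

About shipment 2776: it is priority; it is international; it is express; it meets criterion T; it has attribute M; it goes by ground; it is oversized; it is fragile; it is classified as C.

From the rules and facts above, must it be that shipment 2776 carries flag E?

Yes

By R9 (it meets criterion T): it is held at customs.
By R21 (it is classified as C, it is priority): it is routed via hub B.
By R22 (it is held at customs, it is international, it is routed via hub B): it carries flag X.
By R11 (it carries flag X, it is priority): it carries flag B.
By R4 (it carries flag B, it has attribute M): it carries flag E.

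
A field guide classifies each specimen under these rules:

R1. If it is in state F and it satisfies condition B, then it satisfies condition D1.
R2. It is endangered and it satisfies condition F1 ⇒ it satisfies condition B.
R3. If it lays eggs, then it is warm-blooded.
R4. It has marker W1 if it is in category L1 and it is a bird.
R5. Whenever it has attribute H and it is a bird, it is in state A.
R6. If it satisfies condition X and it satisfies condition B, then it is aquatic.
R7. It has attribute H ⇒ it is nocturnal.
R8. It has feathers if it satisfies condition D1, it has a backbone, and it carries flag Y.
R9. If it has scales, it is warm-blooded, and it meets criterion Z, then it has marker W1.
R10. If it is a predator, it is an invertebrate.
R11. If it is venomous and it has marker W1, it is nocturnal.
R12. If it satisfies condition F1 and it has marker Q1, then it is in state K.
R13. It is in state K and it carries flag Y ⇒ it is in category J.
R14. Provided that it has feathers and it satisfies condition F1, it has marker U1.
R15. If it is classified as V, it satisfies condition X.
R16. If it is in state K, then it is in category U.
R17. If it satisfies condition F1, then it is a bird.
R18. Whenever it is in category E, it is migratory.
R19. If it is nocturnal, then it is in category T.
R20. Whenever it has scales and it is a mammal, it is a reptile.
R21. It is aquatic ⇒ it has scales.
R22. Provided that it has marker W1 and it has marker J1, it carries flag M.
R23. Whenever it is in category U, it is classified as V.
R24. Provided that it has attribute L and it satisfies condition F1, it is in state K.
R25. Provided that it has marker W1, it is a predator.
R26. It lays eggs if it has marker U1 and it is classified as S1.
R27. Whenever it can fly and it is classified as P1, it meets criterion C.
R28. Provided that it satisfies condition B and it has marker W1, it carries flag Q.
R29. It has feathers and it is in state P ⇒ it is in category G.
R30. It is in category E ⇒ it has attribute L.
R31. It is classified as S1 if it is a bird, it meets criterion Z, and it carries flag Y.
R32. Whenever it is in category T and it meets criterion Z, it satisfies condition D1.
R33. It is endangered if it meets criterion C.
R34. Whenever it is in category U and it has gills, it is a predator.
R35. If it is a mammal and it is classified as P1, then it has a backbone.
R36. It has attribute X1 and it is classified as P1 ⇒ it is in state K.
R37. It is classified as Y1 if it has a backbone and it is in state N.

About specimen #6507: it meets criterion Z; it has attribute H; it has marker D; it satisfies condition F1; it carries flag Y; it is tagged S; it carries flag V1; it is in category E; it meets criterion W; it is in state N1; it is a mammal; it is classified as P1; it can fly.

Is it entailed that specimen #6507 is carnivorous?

No

Forward chaining from the given facts derives: is nocturnal, is a bird, is migratory, is in category T, meets criterion C, has attribute L, is classified as S1, satisfies condition D1, is endangered, has a backbone, satisfies condition B, is in state A, has feathers, has marker U1, is in state K, lays eggs, is warm-blooded, is in category J, is in category U, is classified as V, satisfies condition X, is aquatic, has scales, has marker W1, is a reptile, is a predator, carries flag Q, is an invertebrate.
No rule has "it is carnivorous" as its conclusion, and it is not among the given facts.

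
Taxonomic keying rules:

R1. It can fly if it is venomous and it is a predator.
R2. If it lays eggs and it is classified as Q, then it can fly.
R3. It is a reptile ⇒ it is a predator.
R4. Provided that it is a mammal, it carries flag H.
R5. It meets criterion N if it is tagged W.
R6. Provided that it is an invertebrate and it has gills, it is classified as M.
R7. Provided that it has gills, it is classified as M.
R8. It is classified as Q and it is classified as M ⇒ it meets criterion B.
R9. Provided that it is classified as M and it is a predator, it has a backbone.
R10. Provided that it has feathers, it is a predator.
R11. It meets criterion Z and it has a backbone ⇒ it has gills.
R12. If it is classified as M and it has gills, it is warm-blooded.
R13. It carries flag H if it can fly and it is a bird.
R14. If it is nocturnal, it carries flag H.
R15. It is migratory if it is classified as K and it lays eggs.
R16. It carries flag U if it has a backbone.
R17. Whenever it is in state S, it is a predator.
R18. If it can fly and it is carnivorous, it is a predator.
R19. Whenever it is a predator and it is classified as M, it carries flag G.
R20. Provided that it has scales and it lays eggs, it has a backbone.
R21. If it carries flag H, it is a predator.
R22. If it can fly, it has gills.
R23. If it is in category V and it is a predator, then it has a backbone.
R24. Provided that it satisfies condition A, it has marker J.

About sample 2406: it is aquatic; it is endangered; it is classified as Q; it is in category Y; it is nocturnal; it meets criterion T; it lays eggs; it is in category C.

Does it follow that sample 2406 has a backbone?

By R2 (it lays eggs, it is classified as Q): it can fly.
By R14 (it is nocturnal): it carries flag H.
By R21 (it carries flag H): it is a predator.
By R22 (it can fly): it has gills.
By R7 (it has gills): it is classified as M.
By R9 (it is classified as M, it is a predator): it has a backbone.

Yes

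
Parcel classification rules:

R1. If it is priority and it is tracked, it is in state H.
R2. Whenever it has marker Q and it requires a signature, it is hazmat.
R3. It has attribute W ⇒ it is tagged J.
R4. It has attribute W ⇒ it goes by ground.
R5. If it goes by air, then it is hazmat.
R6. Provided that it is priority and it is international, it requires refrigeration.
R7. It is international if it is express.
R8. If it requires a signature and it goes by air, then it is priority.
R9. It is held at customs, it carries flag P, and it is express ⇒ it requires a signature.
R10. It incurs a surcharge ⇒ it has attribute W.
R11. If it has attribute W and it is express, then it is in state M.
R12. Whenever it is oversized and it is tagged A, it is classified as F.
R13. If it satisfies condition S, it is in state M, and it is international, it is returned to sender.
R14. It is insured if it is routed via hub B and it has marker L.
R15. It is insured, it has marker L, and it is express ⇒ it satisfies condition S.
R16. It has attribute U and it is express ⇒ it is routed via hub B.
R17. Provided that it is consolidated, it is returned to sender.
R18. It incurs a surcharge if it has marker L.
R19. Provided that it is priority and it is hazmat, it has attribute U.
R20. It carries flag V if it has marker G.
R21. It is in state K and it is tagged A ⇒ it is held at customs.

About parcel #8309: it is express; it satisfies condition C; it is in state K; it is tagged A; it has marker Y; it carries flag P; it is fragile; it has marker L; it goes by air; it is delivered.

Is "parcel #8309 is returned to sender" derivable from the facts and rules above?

By R5 (it goes by air): it is hazmat.
By R7 (it is express): it is international.
By R18 (it has marker L): it incurs a surcharge.
By R21 (it is in state K, it is tagged A): it is held at customs.
By R9 (it is held at customs, it carries flag P, it is express): it requires a signature.
By R10 (it incurs a surcharge): it has attribute W.
By R11 (it has attribute W, it is express): it is in state M.
By R8 (it requires a signature, it goes by air): it is priority.
By R19 (it is priority, it is hazmat): it has attribute U.
By R16 (it has attribute U, it is express): it is routed via hub B.
By R14 (it is routed via hub B, it has marker L): it is insured.
By R15 (it is insured, it has marker L, it is express): it satisfies condition S.
By R13 (it satisfies condition S, it is in state M, it is international): it is returned to sender.

Yes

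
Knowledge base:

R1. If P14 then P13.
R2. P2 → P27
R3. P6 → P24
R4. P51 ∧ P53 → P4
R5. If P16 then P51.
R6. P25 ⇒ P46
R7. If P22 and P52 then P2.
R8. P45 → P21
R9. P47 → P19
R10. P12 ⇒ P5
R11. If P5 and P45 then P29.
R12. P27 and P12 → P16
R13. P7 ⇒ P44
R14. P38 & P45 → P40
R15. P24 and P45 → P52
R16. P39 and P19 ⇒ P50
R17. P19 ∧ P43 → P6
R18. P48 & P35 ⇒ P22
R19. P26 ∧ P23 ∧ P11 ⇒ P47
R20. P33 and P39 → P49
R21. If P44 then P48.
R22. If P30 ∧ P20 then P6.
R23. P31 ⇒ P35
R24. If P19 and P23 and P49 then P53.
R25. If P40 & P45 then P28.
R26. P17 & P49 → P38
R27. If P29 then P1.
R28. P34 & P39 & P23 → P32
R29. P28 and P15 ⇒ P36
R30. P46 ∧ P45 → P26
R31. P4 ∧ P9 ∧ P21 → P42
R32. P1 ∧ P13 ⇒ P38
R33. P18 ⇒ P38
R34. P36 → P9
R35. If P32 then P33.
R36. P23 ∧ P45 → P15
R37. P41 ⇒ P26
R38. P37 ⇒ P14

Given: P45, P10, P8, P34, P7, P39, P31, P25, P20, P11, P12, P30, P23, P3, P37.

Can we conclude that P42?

P46  (by R6: P25)
P21  (by R8: P45)
P5  (by R10: P12)
P29  (by R11: P5, P45)
P44  (by R13: P7)
P48  (by R21: P44)
P6  (by R22: P30, P20)
P35  (by R23: P31)
P1  (by R27: P29)
P32  (by R28: P34, P39, P23)
P26  (by R30: P46, P45)
P33  (by R35: P32)
P15  (by R36: P23, P45)
P14  (by R38: P37)
P13  (by R1: P14)
P24  (by R3: P6)
P52  (by R15: P24, P45)
P22  (by R18: P48, P35)
P47  (by R19: P26, P23, P11)
P49  (by R20: P33, P39)
P38  (by R32: P1, P13)
P2  (by R7: P22, P52)
P19  (by R9: P47)
P40  (by R14: P38, P45)
P53  (by R24: P19, P23, P49)
P28  (by R25: P40, P45)
P36  (by R29: P28, P15)
P9  (by R34: P36)
P27  (by R2: P2)
P16  (by R12: P27, P12)
P51  (by R5: P16)
P4  (by R4: P51, P53)
P42  (by R31: P4, P9, P21)

Yes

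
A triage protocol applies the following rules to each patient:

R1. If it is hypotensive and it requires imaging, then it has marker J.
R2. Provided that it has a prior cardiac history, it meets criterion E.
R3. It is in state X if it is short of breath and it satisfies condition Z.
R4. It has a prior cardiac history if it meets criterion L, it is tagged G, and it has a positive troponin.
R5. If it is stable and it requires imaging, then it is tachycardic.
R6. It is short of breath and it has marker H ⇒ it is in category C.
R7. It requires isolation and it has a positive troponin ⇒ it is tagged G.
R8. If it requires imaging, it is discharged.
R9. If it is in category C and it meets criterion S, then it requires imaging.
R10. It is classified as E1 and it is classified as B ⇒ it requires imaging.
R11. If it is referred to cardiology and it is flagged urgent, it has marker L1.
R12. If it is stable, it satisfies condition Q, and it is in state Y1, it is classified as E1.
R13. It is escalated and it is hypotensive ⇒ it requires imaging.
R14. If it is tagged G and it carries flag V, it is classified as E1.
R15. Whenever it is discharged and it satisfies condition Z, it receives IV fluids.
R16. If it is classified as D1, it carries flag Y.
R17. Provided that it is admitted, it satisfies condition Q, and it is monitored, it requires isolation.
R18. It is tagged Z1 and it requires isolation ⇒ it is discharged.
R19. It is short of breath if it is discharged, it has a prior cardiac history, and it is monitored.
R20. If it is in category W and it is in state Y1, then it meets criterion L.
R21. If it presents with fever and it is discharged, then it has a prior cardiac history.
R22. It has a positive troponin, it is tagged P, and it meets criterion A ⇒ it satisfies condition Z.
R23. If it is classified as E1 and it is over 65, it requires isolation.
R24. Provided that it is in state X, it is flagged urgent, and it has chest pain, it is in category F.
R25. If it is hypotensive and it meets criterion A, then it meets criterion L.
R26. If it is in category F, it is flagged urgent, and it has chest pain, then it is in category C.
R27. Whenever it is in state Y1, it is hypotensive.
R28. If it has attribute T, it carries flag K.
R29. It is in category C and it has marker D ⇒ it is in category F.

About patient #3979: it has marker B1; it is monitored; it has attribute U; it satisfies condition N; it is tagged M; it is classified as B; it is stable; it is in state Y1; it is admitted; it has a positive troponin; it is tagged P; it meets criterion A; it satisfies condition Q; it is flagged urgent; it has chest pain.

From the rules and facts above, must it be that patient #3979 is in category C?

Yes

By R12 (it is stable, it satisfies condition Q, it is in state Y1): it is classified as E1.
By R17 (it is admitted, it satisfies condition Q, it is monitored): it requires isolation.
By R22 (it has a positive troponin, it is tagged P, it meets criterion A): it satisfies condition Z.
By R27 (it is in state Y1): it is hypotensive.
By R7 (it requires isolation, it has a positive troponin): it is tagged G.
By R10 (it is classified as E1, it is classified as B): it requires imaging.
By R25 (it is hypotensive, it meets criterion A): it meets criterion L.
By R4 (it meets criterion L, it is tagged G, it has a positive troponin): it has a prior cardiac history.
By R8 (it requires imaging): it is discharged.
By R19 (it is discharged, it has a prior cardiac history, it is monitored): it is short of breath.
By R3 (it is short of breath, it satisfies condition Z): it is in state X.
By R24 (it is in state X, it is flagged urgent, it has chest pain): it is in category F.
By R26 (it is in category F, it is flagged urgent, it has chest pain): it is in category C.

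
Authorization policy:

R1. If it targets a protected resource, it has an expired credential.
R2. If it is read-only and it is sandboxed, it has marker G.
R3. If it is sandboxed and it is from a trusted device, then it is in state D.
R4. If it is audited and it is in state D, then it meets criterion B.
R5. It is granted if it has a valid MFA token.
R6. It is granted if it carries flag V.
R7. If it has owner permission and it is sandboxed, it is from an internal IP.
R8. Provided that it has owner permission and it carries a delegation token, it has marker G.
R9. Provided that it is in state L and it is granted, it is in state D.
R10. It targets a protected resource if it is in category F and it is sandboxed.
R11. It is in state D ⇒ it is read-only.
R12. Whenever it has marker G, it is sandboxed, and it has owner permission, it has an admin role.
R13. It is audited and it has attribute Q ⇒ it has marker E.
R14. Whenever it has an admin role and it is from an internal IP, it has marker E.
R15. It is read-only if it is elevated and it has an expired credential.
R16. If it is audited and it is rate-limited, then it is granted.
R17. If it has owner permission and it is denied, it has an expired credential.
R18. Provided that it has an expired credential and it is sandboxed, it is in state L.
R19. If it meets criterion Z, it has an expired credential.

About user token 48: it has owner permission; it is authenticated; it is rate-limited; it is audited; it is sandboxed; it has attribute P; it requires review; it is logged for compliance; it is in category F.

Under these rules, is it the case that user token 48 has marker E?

Yes

By R7 (it has owner permission, it is sandboxed): it is from an internal IP.
By R10 (it is in category F, it is sandboxed): it targets a protected resource.
By R16 (it is audited, it is rate-limited): it is granted.
By R1 (it targets a protected resource): it has an expired credential.
By R18 (it has an expired credential, it is sandboxed): it is in state L.
By R9 (it is in state L, it is granted): it is in state D.
By R11 (it is in state D): it is read-only.
By R2 (it is read-only, it is sandboxed): it has marker G.
By R12 (it has marker G, it is sandboxed, it has owner permission): it has an admin role.
By R14 (it has an admin role, it is from an internal IP): it has marker E.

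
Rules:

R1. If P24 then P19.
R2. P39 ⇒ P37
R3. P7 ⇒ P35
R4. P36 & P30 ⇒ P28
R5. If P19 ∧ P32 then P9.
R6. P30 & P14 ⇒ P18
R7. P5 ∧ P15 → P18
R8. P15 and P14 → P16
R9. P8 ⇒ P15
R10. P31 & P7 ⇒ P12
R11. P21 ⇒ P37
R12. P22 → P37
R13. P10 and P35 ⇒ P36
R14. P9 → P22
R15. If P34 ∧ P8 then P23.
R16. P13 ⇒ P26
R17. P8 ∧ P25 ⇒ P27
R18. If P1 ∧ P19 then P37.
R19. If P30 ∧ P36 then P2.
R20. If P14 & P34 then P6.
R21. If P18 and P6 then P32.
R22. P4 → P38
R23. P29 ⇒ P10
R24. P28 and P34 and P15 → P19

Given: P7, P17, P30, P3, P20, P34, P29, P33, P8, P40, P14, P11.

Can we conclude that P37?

P35  (by R3: P7)
P18  (by R6: P30, P14)
P15  (by R9: P8)
P6  (by R20: P14, P34)
P32  (by R21: P18, P6)
P10  (by R23: P29)
P36  (by R13: P10, P35)
P28  (by R4: P36, P30)
P19  (by R24: P28, P34, P15)
P9  (by R5: P19, P32)
P22  (by R14: P9)
P37  (by R12: P22)

Yes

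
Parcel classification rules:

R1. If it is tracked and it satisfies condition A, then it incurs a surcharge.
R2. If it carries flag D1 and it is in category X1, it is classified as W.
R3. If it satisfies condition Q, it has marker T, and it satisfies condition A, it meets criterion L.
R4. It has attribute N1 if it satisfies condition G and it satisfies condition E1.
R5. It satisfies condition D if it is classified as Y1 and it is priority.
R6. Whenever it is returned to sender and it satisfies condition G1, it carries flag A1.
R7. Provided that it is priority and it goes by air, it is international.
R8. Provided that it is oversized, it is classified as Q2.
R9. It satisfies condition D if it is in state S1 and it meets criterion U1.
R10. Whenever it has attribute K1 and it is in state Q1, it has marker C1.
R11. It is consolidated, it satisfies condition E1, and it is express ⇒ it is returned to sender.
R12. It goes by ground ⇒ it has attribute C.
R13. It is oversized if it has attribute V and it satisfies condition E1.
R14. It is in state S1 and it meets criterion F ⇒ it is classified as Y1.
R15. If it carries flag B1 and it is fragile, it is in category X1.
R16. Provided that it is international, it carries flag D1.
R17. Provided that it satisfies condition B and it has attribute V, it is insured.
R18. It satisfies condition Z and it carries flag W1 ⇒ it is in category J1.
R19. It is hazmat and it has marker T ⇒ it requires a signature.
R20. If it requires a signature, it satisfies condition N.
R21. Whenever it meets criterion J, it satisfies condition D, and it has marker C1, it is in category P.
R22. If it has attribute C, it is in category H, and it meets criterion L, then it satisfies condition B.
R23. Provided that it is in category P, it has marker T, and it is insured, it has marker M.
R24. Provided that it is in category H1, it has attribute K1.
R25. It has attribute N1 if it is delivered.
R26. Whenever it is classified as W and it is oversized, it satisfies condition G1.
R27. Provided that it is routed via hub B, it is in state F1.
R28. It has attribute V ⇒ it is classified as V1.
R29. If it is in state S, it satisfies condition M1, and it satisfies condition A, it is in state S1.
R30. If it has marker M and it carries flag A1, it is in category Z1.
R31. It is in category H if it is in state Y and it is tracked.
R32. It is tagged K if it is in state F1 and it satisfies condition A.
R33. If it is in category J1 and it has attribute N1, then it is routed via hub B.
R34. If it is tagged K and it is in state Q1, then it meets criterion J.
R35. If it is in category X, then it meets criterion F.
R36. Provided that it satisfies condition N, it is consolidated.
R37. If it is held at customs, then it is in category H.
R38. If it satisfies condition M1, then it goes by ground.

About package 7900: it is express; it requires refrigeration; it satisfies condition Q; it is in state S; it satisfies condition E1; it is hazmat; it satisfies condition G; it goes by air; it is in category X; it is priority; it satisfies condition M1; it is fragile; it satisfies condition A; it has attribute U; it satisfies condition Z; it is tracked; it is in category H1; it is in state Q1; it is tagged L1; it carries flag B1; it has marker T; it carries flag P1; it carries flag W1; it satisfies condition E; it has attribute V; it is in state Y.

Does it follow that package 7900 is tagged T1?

No

Forward chaining from the given facts derives: incurs a surcharge, meets criterion L, has attribute N1, is international, is oversized, is in category X1, carries flag D1, is in category J1, requires a signature, satisfies condition N, has attribute K1, is classified as V1, is in state S1, is in category H, is routed via hub B, meets criterion F, is consolidated, goes by ground, is classified as W, is classified as Q2, has marker C1, is returned to sender, has attribute C, is classified as Y1, satisfies condition B, satisfies condition G1, is in state F1, is tagged K, meets criterion J, satisfies condition D, carries flag A1, is insured, is in category P, has marker M, is in category Z1.
No rule has "it is tagged T1" as its conclusion, and it is not among the given facts.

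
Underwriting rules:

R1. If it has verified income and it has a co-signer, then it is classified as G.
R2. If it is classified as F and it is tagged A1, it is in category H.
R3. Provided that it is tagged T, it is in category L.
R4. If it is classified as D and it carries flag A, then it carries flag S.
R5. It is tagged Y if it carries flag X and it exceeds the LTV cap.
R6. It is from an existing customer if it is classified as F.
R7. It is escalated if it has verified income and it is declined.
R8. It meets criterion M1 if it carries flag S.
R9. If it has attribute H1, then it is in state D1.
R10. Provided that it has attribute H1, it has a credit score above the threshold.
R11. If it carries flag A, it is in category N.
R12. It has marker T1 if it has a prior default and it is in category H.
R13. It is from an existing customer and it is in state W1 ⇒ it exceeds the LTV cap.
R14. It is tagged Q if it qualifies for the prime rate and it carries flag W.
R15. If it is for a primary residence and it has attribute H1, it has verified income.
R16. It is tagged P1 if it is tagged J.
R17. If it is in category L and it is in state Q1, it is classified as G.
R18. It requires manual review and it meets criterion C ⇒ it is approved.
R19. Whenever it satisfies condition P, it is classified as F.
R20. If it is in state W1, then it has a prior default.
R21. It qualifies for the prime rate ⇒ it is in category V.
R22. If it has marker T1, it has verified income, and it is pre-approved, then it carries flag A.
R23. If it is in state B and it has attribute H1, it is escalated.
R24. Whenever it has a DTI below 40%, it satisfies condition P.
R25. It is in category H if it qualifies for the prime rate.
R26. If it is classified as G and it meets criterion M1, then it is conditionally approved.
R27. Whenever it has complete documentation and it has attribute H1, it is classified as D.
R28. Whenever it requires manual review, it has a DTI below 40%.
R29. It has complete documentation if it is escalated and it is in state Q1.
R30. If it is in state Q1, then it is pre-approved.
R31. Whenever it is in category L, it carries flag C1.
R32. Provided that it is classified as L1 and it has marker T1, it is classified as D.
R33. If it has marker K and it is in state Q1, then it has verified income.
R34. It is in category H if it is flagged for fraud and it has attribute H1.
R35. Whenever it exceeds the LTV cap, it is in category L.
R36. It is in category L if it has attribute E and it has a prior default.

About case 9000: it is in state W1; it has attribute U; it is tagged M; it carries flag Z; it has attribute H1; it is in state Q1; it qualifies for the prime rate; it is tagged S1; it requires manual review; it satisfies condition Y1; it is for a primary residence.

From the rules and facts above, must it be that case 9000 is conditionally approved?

Forward chaining from the given facts derives: is in state D1, has a credit score above the threshold, has verified income, has a prior default, is in category V, is in category H, has a DTI below 40%, is pre-approved, has marker T1, carries flag A, satisfies condition P, is in category N, is classified as F, is from an existing customer, exceeds the LTV cap, is in category L, is classified as G, carries flag C1.
The only rule concluding "it is conditionally approved" is R26, which needs "it meets criterion M1"; that is never established.

No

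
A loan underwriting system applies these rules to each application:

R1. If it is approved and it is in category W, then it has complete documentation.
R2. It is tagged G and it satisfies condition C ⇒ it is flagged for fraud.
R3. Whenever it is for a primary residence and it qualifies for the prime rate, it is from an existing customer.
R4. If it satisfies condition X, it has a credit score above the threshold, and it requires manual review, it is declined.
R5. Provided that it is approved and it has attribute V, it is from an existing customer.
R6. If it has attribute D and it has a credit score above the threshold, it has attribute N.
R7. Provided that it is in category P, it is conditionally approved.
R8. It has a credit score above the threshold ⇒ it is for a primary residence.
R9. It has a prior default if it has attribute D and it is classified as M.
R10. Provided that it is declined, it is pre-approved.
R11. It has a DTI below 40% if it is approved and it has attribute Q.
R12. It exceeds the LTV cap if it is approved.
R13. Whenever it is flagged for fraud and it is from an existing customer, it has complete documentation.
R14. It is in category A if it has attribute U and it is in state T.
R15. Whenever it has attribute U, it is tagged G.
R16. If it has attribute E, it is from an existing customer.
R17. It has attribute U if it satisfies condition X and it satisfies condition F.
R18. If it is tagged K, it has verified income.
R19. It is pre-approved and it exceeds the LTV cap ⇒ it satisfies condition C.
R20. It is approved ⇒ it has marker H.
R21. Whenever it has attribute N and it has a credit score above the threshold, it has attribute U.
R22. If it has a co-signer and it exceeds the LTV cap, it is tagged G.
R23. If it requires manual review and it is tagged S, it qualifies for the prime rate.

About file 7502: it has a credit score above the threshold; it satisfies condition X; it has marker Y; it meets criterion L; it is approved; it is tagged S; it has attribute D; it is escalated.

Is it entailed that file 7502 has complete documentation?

No

Forward chaining from the given facts derives: has attribute N, is for a primary residence, exceeds the LTV cap, has marker H, has attribute U, is tagged G.
Rules concluding "it has complete documentation": R1 needs "it is in category W"; R13 needs "it is flagged for fraud" — none of these are established.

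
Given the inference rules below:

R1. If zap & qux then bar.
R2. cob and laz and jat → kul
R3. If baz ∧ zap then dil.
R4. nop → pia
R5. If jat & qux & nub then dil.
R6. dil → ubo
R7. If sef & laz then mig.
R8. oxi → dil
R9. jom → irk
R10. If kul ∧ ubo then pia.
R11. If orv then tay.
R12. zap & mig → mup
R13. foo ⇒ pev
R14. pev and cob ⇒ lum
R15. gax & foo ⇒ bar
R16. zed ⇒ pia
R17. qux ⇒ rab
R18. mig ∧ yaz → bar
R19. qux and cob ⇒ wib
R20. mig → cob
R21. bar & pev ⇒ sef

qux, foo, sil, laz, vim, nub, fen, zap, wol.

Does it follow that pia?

No

Forward chaining from the given facts derives: bar, pev, rab, sef, mig, mup, cob, lum, wib.
Rules concluding pia: R4 needs nop; R10 needs kul; R16 needs zed — none of these are established.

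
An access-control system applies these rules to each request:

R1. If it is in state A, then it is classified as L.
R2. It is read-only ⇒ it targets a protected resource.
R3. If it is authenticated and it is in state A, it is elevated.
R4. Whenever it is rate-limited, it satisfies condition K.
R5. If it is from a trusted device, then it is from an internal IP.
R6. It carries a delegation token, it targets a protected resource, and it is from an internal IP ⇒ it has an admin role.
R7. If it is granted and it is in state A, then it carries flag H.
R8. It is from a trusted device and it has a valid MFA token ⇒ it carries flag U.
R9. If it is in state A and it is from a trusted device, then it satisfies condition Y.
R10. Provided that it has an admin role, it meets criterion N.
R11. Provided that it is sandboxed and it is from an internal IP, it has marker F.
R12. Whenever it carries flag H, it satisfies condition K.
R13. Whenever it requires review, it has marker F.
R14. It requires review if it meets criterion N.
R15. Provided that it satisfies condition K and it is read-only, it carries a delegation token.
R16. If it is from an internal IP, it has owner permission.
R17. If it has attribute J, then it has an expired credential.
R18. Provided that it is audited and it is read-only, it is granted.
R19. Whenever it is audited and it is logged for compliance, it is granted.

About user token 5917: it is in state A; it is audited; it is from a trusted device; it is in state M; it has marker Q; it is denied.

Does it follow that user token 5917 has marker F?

No

Forward chaining from the given facts derives: is classified as L, is from an internal IP, satisfies condition Y, has owner permission.
Rules concluding "it has marker F": R11 needs "it is sandboxed"; R13 needs "it requires review" — none of these are established.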